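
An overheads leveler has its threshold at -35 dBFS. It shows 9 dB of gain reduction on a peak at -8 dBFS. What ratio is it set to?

1.5:1

Input overshoot = -8 − (-35) = 27 dB.
Output overshoot = 27 − 9 = 18 dB.
Ratio = input overshoot / output overshoot = 27 / 18 = 1.5.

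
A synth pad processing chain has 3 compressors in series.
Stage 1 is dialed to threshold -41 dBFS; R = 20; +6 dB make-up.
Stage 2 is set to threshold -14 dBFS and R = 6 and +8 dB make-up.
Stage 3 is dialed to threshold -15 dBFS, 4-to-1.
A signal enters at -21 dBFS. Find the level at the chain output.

-26 dBFS

Stage 1: 20 dB above -41 dBFS, reduced 20:1 to 1 dB above → -40 dBFS; +6 dB make-up → -34 dBFS.
Stage 2: -34 dBFS is at or below the -14 dBFS threshold — no compression; make-up brings it to -26 dBFS.
Stage 3: -26 dBFS ≤ -15 dBFS, so stage 3 doesn't engage; output -26 dBFS.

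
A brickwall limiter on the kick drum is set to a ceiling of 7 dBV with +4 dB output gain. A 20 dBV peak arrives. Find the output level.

At ∞:1, everything above 7 dBV is held at the ceiling.
Output gain then adds 4 dB: 7 + 4 = 11 dBV.

11 dBV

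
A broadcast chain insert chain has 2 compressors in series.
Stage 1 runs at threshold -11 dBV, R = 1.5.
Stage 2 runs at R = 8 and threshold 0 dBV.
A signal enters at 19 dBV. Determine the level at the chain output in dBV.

1.125 dBV

Stage 1: overshoot 30 dB → 30/1.5 = 20 dB → 9 dBV.
Stage 2: overshoot 9 dB → 9/8 = 1.125 dB → 1.125 dBV.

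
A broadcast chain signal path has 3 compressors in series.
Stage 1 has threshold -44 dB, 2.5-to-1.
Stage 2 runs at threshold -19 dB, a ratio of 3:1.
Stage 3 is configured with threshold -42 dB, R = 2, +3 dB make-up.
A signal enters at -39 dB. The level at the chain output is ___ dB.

Stage 1: 5 dB above -44 dB, reduced 2.5:1 to 2 dB above → -42 dB.
Stage 2: below threshold (-42 ≤ -19); passes unchanged; output -42 dB.
Stage 3: -42 dB is at or below the -42 dB threshold — no compression; make-up brings it to -39 dB.

-39 dB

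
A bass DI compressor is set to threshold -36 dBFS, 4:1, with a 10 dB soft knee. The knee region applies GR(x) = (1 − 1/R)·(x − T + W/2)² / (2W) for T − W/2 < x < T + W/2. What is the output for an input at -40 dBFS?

-40.0375 dBFS

x − T + W/2 = -40 − (-36) + 5 = 1.
GR = (1 − 1/4) × 1² / 20 = 0.75 × 1 / 20 = 0.0375 dB.
Output = -40 − 0.0375 = -40.0375 dBFS.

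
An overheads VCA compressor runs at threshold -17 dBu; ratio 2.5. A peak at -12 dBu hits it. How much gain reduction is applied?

3 dB

The signal is 5 dB above threshold.
A 2.5:1 ratio leaves 2 dB of that excess.
GR = overshoot in − overshoot out = 5 − 2 = 3 dB.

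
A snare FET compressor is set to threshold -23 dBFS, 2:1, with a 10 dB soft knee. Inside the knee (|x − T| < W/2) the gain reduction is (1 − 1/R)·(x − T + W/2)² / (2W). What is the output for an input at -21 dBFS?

-22.225 dBFS

x − T + W/2 = -21 − (-23) + 5 = 7.
GR = (1 − 1/2) × 7² / 20 = 0.5 × 49 / 20 = 1.225 dB.
Output = -21 − 1.225 = -22.225 dBFS.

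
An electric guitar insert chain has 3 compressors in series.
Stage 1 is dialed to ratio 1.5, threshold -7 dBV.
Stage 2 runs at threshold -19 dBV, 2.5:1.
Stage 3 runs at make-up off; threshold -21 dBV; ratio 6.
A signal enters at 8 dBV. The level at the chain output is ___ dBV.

-19.2 dBV

Stage 1: overshoot 15 dB → 15/1.5 = 10 dB → 3 dBV.
Stage 2: overshoot 22 dB → 22/2.5 = 8.8 dB → -10.2 dBV.
Stage 3: 10.8 dB above -21 dBV, reduced 6:1 to 1.8 dB above → -19.2 dBV.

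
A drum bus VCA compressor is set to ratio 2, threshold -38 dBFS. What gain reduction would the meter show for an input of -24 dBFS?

7 dB

-24 dBFS exceeds the threshold by 14 dB.
At 2:1, output sits 14/2 = 7 dB above threshold.
Gain reduction = 14 − 7 = 7 dB.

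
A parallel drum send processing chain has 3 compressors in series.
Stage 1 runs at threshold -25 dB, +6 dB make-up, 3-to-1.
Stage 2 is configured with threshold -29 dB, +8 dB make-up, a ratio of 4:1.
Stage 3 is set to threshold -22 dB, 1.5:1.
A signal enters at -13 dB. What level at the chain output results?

-19 dB

Stage 1: 12 dB above -25 dB, reduced 3:1 to 4 dB above → -21 dB; +6 dB make-up → -15 dB.
Stage 2: overshoot 14 dB → 14/4 = 3.5 dB → -25.5 dB; +8 dB make-up → -17.5 dB.
Stage 3: -17.5 dB is 4.5 dB over -22 dB; at 1.5:1 that becomes 3 dB over, giving -19 dB.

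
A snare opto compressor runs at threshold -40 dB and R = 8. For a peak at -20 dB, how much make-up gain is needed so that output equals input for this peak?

17.5 dB

The peak compresses to -40 + 20/8 = -37.5 dB.
To reach -20 dB requires -20 − (-37.5) = 17.5 dB of make-up.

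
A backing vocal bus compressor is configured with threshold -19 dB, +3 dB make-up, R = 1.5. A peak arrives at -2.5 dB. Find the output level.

The input is 16.5 dB above the -19 dB threshold.
1.5:1 compression reduces that to 16.5/1.5 = 11 dB over.
So the level is -19 + 11 = -8 dB; make-up adds 3 dB, giving -5 dB.

-5 dB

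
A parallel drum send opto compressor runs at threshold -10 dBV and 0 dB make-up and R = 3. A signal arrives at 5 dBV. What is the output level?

5 dBV sits 15 dB over threshold.
The 15 dB excess becomes 5 dB after 3:1 reduction.
Output = -10 + 5 = -5 dBV.

-5 dBV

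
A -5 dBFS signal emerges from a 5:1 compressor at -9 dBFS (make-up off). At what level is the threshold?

Gain reduction = -5 − (-9) = 4 dB; output overshoot = GR / (R − 1) = 4 / 4 = 1 dB.
Threshold = output − output overshoot = -9 − 1 = -10 dBFS.

-10 dBFS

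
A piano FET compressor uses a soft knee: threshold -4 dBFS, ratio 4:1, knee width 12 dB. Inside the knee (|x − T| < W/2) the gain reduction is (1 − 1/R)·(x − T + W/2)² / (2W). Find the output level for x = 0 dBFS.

-3.125 dBFS

x − T + W/2 = 0 − (-4) + 6 = 10.
GR = (1 − 1/4) × 10² / 24 = 0.75 × 100 / 24 = 3.125 dB.
Output = 0 − 3.125 = -3.125 dBFS.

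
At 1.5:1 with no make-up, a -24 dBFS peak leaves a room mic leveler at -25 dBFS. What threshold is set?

-27 dBFS

Input is 3 dB above T (since output overshoot × R = input overshoot: (-25 − T)·1.5 = -24 − T gives T = -27 dBFS).
Check: -27 + (-24 − (-27))/1.5 = -27 + 2 = -25 dBFS. ✓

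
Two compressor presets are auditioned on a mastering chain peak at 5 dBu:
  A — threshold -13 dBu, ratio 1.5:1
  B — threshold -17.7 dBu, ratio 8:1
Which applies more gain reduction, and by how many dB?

B, by 13.8625 dB

A: 18 dB over, compressed to 12 dB over, so 6 dB of GR.
B: 22.7 dB over, compressed to 2.8375 dB over, so 19.8625 dB of GR.
Difference: 13.8625 dB in favour of B.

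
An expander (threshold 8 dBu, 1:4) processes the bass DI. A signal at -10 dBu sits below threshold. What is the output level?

Undershoot = 8 − (-10) = 18 dB.
At 1:4, that expands to 72 dB under threshold.
Output = 8 − 72 = -64 dBu.

-64 dBu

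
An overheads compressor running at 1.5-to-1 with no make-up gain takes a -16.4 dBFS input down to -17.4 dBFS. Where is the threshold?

-19.4 dBFS

Gain reduction = -16.4 − (-17.4) = 1 dB; output overshoot = GR / (R − 1) = 1 / 0.5 = 2 dB.
Threshold = output − output overshoot = -17.4 − 2 = -19.4 dBFS.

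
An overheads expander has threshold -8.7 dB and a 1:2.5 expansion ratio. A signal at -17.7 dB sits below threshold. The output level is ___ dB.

Below threshold, a 1:2.5 expander applies gain = (2.5−1)×(T − x) of attenuation.
(2.5−1) × 9 = 13.5 dB, so output = -17.7 − 13.5 = -31.2 dB.

-31.2 dB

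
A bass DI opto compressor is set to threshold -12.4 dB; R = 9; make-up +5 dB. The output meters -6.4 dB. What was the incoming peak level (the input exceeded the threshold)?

-3.4 dB

Stripping the +5 dB make-up gives -11.4 dB at the gain stage.
The compressed level sits -11.4 − (-12.4) = 1 dB over threshold.
Before 9:1 compression the overshoot was 1 × 9 = 9 dB, so input = -12.4 + 9 = -3.4 dB.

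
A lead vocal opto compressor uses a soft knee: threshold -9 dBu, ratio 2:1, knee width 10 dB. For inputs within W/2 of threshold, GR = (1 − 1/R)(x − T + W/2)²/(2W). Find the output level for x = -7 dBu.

-8.225 dBu

x − T + W/2 = -7 − (-9) + 5 = 7.
GR = (1 − 1/2) × 7² / 20 = 0.5 × 49 / 20 = 1.225 dB.
Output = -7 − 1.225 = -8.225 dBu.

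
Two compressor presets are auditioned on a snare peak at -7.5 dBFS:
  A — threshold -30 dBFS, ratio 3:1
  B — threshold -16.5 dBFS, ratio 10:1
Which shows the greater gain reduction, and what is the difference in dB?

A, by 6.9 dB

A: 22.5 dB over, compressed to 7.5 dB over, so 15 dB of GR.
B: 9 dB over, compressed to 0.9 dB over, so 8.1 dB of GR.
Difference: 6.9 dB in favour of A.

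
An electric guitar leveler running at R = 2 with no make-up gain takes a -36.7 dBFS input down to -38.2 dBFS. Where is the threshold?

Gain reduction = -36.7 − (-38.2) = 1.5 dB; output overshoot = GR / (R − 1) = 1.5 / 1 = 1.5 dB.
Threshold = output − output overshoot = -38.2 − 1.5 = -39.7 dBFS.

-39.7 dBFS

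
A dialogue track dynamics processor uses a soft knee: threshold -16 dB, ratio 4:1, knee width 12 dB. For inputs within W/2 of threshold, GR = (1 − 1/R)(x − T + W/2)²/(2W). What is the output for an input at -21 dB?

x − T + W/2 = -21 − (-16) + 6 = 1.
GR = (1 − 1/4) × 1² / 24 = 0.75 × 1 / 24 = 0.03125 dB.
Output = -21 − 0.03125 = -21.03125 dB.

-21.03125 dB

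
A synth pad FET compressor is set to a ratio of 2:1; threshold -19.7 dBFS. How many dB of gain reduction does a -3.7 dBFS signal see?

8 dB

-3.7 dBFS exceeds the threshold by 16 dB.
After 2:1 compression the overshoot becomes 16/2 = 8 dB.
GR = overshoot in − overshoot out = 16 − 8 = 8 dB.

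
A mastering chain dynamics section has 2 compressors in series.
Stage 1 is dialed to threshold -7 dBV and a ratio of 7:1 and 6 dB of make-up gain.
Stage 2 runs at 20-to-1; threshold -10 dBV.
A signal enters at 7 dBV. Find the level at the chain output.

-9.45 dBV

Stage 1: 7 dBV is 14 dB over -7 dBV; at 7:1 that becomes 2 dB over, giving -5 dBV; +6 dB make-up → 1 dBV.
Stage 2: overshoot 11 dB → 11/20 = 0.55 dB → -9.45 dBV.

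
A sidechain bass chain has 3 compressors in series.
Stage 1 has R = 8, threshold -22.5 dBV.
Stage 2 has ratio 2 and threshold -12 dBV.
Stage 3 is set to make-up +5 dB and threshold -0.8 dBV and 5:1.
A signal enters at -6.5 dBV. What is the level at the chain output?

-15.5 dBV

Stage 1: 16 dB above -22.5 dBV, reduced 8:1 to 2 dB above → -20.5 dBV.
Stage 2: -20.5 dBV ≤ -12 dBV, so stage 2 doesn't engage; output -20.5 dBV.
Stage 3: -20.5 dBV is at or below the -0.8 dBV threshold — no compression; make-up brings it to -15.5 dBV.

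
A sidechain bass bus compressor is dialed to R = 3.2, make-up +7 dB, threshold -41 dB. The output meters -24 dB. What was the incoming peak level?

Before make-up, the level was -24 − 7 = -31 dB.
Post-compression overshoot = -31 − (-41) = 10 dB.
Undo the ratio: input overshoot = 10 × 3.2 = 32 dB, giving input = -9 dB.

-9 dB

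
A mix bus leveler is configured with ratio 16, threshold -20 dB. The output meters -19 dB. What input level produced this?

-4 dB

Post-compression overshoot = -19 − (-20) = 1 dB.
Input overshoot = R × output overshoot = 16 dB → input = -20 + 16 = -4 dB.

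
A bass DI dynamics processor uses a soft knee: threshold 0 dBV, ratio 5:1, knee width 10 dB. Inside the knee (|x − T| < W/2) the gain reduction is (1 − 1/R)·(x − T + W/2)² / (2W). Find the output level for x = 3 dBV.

0.44 dBV

x − T + W/2 = 3 − 0 + 5 = 8.
GR = (1 − 1/5) × 8² / 20 = 0.8 × 64 / 20 = 2.56 dB.
Output = 3 − 2.56 = 0.44 dBV.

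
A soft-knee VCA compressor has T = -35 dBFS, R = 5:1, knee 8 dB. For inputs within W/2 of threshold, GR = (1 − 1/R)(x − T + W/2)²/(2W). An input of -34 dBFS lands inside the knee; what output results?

x − T + W/2 = -34 − (-35) + 4 = 5.
GR = (1 − 1/5) × 5² / 16 = 0.8 × 25 / 16 = 1.25 dB.
Output = -34 − 1.25 = -35.25 dBFS.

-35.25 dBFS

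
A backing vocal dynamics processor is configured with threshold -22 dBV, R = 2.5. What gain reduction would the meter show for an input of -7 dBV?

Overshoot = -7 − (-22) = 15 dB.
At 2.5:1, output sits 15/2.5 = 6 dB above threshold.
GR = overshoot in − overshoot out = 15 − 6 = 9 dB.

9 dB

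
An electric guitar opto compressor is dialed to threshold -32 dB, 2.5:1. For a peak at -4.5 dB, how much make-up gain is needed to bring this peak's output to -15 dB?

6 dB

The peak compresses to -32 + 27.5/2.5 = -21 dB.
To reach -15 dB requires -15 − (-21) = 6 dB of make-up.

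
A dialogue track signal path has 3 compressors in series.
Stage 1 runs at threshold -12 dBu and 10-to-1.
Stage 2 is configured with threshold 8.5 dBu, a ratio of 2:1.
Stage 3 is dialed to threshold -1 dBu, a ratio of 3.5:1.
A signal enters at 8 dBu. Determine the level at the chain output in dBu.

-10 dBu

Stage 1: overshoot 20 dB → 20/10 = 2 dB → -10 dBu.
Stage 2: below threshold (-10 ≤ 8.5); passes unchanged; output -10 dBu.
Stage 3: -10 dBu ≤ -1 dBu, so stage 3 doesn't engage; output -10 dBu.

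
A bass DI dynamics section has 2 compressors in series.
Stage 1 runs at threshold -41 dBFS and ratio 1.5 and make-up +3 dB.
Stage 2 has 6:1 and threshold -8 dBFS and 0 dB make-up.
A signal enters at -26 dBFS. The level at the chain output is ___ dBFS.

Stage 1: 15 dB above -41 dBFS, reduced 1.5:1 to 10 dB above → -31 dBFS; +3 dB make-up → -28 dBFS.
Stage 2: -28 dBFS ≤ -8 dBFS, so stage 2 doesn't engage; output -28 dBFS.

-28 dBFS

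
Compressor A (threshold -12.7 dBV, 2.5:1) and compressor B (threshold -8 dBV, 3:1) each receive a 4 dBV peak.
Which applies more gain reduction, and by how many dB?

A, by 2.02 dB

A: overshoot 16.7 dB → output overshoot 6.68 dB → GR 10.02 dB.
B: overshoot 12 dB → output overshoot 4 dB → GR 8 dB.
A reduces 2.02 dB more.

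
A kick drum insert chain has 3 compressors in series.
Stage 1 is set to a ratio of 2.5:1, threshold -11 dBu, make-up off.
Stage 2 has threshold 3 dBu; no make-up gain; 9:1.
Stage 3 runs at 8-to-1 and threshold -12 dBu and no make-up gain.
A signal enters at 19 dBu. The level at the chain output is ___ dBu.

-10.375 dBu

Stage 1: 30 dB above -11 dBu, reduced 2.5:1 to 12 dB above → 1 dBu.
Stage 2: 1 dBu ≤ 3 dBu, so stage 2 doesn't engage; output 1 dBu.
Stage 3: 1 dBu is 13 dB over -12 dBu; at 8:1 that becomes 1.625 dB over, giving -10.375 dBu.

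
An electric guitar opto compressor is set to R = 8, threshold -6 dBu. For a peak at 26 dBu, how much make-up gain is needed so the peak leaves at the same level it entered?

Overshoot 32 dB → 32/8 = 4 dB after compression, so the compressed level is -6 + 4 = -2 dBu.
Make-up = target − compressed = 26 − (-2) = 28 dB.

28 dB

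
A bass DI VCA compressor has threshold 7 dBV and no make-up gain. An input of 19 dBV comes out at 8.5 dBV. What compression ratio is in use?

8:1

Input overshoot = 19 − 7 = 12 dB; output overshoot = 8.5 − 7 = 1.5 dB.
Ratio = 12 / 1.5 = 8.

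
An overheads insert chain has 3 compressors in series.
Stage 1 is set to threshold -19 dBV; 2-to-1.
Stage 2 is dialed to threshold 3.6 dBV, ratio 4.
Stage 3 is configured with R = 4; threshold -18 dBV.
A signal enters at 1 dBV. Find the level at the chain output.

-15.75 dBV

Stage 1: overshoot 20 dB → 20/2 = 10 dB → -9 dBV.
Stage 2: -9 dBV ≤ 3.6 dBV, so stage 2 doesn't engage; output -9 dBV.
Stage 3: -9 dBV is 9 dB over -18 dBV; at 4:1 that becomes 2.25 dB over, giving -15.75 dBV.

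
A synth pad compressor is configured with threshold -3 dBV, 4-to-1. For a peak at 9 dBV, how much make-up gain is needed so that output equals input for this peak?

Overshoot 12 dB → 12/4 = 3 dB after compression, so the compressed level is -3 + 3 = 0 dBV.
Make-up = target − compressed = 9 − 0 = 9 dB.

9 dB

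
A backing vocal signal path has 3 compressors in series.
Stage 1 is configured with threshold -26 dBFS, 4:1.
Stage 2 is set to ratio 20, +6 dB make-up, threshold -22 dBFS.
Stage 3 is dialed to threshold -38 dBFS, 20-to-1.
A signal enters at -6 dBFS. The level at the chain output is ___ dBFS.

Stage 1: 20 dB above -26 dBFS, reduced 4:1 to 5 dB above → -21 dBFS.
Stage 2: overshoot 1 dB → 1/20 = 0.05 dB → -21.95 dBFS; +6 dB make-up → -15.95 dBFS.
Stage 3: -15.95 dBFS is 22.05 dB over -38 dBFS; at 20:1 that becomes 1.1025 dB over, giving -36.8975 dBFS.

-36.8975 dBFS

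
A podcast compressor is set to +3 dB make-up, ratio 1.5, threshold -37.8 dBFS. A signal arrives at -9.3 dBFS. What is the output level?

-15.8 dBFS

-9.3 dBFS sits 28.5 dB over threshold.
At 1.5:1 the overshoot is divided by 1.5, leaving 19 dB above threshold.
So the level is -37.8 + 19 = -18.8 dBFS; make-up adds 3 dB, giving -15.8 dBFS.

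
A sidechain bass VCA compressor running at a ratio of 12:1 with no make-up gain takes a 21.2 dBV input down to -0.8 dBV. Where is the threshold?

Let T be the threshold. Output overshoot = (input overshoot)/R, so -0.8 − T = (21.2 − T)/12.
12·(-0.8 − T) = 21.2 − T → 11·T = -9.6 − 21.2 = -30.8.
T = -30.8/11 = -2.8 dBV.

-2.8 dBV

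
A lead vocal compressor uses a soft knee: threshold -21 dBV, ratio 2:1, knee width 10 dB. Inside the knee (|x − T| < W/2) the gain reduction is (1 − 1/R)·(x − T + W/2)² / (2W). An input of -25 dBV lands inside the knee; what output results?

x − T + W/2 = -25 − (-21) + 5 = 1.
GR = (1 − 1/2) × 1² / 20 = 0.5 × 1 / 20 = 0.025 dB.
Output = -25 − 0.025 = -25.025 dBV.

-25.025 dBV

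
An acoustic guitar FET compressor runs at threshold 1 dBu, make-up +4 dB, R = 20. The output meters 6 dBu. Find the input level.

Remove make-up: 6 − 4 = 2 dBu.
Post-compression overshoot = 2 − 1 = 1 dB.
Undo the ratio: input overshoot = 1 × 20 = 20 dB, giving input = 21 dBu.

21 dBu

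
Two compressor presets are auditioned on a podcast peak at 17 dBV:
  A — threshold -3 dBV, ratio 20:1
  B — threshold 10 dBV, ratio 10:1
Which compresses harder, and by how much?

A, by 12.7 dB

A: 20 dB over, compressed to 1 dB over, so 19 dB of GR.
B: 7 dB over, compressed to 0.7 dB over, so 6.3 dB of GR.
Difference: 12.7 dB in favour of A.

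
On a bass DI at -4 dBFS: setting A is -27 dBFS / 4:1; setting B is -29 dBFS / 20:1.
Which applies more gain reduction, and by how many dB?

A: 23 dB over, compressed to 5.75 dB over, so 17.25 dB of GR.
B: 25 dB over, compressed to 1.25 dB over, so 23.75 dB of GR.
B applies 6.5 dB more gain reduction.

B, by 6.5 dB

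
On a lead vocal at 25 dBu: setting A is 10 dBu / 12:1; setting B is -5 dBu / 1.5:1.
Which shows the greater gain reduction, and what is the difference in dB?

A: 15 dB over, compressed to 1.25 dB over, so 13.75 dB of GR.
B: 30 dB over, compressed to 20 dB over, so 10 dB of GR.
A reduces 3.75 dB more.

A, by 3.75 dB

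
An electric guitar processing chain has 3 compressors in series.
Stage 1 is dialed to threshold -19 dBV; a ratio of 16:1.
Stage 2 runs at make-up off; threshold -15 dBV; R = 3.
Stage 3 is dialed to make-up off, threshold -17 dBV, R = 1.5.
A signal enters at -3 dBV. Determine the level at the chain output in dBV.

Stage 1: overshoot 16 dB → 16/16 = 1 dB → -18 dBV.
Stage 2: -18 dBV is at or below the -15 dBV threshold — no compression; output -18 dBV.
Stage 3: -18 dBV is at or below the -17 dBV threshold — no compression; output -18 dBV.

-18 dBV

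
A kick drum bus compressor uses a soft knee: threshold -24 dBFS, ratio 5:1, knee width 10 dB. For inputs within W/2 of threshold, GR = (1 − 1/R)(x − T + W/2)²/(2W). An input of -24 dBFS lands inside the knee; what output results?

x − T + W/2 = -24 − (-24) + 5 = 5.
GR = (1 − 1/5) × 5² / 20 = 0.8 × 25 / 20 = 1 dB.
Output = -24 − 1 = -25 dBFS.

-25 dBFS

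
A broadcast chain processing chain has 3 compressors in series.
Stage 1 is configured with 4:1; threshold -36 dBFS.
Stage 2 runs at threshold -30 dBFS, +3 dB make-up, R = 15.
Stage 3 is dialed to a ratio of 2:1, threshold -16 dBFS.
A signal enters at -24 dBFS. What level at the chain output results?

Stage 1: 12 dB above -36 dBFS, reduced 4:1 to 3 dB above → -33 dBFS.
Stage 2: below threshold (-33 ≤ -30); passes unchanged; make-up brings it to -30 dBFS.
Stage 3: -30 dBFS ≤ -16 dBFS, so stage 3 doesn't engage; output -30 dBFS.

-30 dBFS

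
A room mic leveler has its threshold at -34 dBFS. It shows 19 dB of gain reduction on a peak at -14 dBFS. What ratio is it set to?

20:1

Input overshoot = -14 − (-34) = 20 dB.
Output overshoot = 20 − 19 = 1 dB.
Ratio = input overshoot / output overshoot = 20 / 1 = 20.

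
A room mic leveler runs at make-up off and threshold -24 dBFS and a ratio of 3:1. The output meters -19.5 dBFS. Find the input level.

-10.5 dBFS

The compressed level sits -19.5 − (-24) = 4.5 dB over threshold.
Undo the ratio: input overshoot = 4.5 × 3 = 13.5 dB, giving input = -10.5 dBFS.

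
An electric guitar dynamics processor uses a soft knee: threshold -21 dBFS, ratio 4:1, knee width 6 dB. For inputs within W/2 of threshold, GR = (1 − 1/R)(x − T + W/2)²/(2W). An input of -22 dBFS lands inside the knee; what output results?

x − T + W/2 = -22 − (-21) + 3 = 2.
GR = (1 − 1/4) × 2² / 12 = 0.75 × 4 / 12 = 0.25 dB.
Output = -22 − 0.25 = -22.25 dBFS.

-22.25 dBFS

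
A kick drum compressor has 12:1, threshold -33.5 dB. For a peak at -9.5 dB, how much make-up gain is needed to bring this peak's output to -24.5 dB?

7 dB

The peak compresses to -33.5 + 24/12 = -31.5 dB.
To reach -24.5 dB requires -24.5 − (-31.5) = 7 dB of make-up.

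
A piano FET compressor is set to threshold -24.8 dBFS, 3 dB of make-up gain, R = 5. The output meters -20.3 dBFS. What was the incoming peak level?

-17.3 dBFS

Remove make-up: -20.3 − 3 = -23.3 dBFS.
The compressed level sits -23.3 − (-24.8) = 1.5 dB over threshold.
Input overshoot = R × output overshoot = 7.5 dB → input = -24.8 + 7.5 = -17.3 dBFS.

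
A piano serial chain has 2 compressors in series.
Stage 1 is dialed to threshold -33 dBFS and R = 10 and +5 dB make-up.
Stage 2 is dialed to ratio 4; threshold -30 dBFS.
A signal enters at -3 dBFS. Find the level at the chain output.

Stage 1: -3 dBFS is 30 dB over -33 dBFS; at 10:1 that becomes 3 dB over, giving -30 dBFS; +5 dB make-up → -25 dBFS.
Stage 2: -25 dBFS is 5 dB over -30 dBFS; at 4:1 that becomes 1.25 dB over, giving -28.75 dBFS.

-28.75 dBFS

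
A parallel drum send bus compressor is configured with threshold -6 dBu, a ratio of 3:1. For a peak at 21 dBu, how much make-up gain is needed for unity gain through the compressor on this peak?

The peak compresses to -6 + 27/3 = 3 dBu.
To reach 21 dBu requires 21 − 3 = 18 dB of make-up.

18 dB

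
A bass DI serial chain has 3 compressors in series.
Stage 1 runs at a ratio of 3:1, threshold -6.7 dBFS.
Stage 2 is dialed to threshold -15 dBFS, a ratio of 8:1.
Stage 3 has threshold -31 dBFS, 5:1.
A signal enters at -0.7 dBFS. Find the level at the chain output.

-27.5425 dBFS

Stage 1: -0.7 dBFS is 6 dB over -6.7 dBFS; at 3:1 that becomes 2 dB over, giving -4.7 dBFS.
Stage 2: overshoot 10.3 dB → 10.3/8 = 1.2875 dB → -13.7125 dBFS.
Stage 3: overshoot 17.2875 dB → 17.2875/5 = 3.4575 dB → -27.5425 dBFS.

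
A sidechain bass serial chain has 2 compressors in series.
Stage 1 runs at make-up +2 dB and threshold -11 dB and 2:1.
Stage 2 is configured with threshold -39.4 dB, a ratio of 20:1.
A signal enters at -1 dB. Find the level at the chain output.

-37.63 dB

Stage 1: -1 dB is 10 dB over -11 dB; at 2:1 that becomes 5 dB over, giving -6 dB; +2 dB make-up → -4 dB.
Stage 2: overshoot 35.4 dB → 35.4/20 = 1.77 dB → -37.63 dB.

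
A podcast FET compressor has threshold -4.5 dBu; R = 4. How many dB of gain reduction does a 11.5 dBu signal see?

The signal is 16 dB above threshold.
A 4:1 ratio leaves 4 dB of that excess.
GR = overshoot in − overshoot out = 16 − 4 = 12 dB.

12 dB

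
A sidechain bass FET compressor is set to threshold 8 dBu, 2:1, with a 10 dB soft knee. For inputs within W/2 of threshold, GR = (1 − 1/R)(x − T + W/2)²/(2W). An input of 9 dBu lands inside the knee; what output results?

x − T + W/2 = 9 − 8 + 5 = 6.
GR = (1 − 1/2) × 6² / 20 = 0.5 × 36 / 20 = 0.9 dB.
Output = 9 − 0.9 = 8.1 dBu.

8.1 dBu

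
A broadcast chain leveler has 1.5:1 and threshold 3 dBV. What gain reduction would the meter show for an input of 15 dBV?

4 dB

The signal is 12 dB above threshold.
At 1.5:1, output sits 12/1.5 = 8 dB above threshold.
Gain reduction = 12 − 8 = 4 dB.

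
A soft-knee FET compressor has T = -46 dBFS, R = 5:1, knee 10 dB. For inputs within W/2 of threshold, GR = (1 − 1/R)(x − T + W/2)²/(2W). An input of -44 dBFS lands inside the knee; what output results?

x − T + W/2 = -44 − (-46) + 5 = 7.
GR = (1 − 1/5) × 7² / 20 = 0.8 × 49 / 20 = 1.96 dB.
Output = -44 − 1.96 = -45.96 dBFS.

-45.96 dBFS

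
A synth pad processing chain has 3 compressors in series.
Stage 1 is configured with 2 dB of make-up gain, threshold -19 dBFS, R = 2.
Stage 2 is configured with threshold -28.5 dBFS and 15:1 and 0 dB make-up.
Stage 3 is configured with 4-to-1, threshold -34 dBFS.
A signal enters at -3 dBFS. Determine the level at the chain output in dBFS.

Stage 1: overshoot 16 dB → 16/2 = 8 dB → -11 dBFS; +2 dB make-up → -9 dBFS.
Stage 2: overshoot 19.5 dB → 19.5/15 = 1.3 dB → -27.2 dBFS.
Stage 3: -27.2 dBFS is 6.8 dB over -34 dBFS; at 4:1 that becomes 1.7 dB over, giving -32.3 dBFS.

-32.3 dBFS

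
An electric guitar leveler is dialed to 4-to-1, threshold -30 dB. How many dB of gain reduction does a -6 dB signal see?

18 dB

Overshoot = -6 − (-30) = 24 dB.
A 4:1 ratio leaves 6 dB of that excess.
So the signal is attenuated by 24 − 6 = 18 dB.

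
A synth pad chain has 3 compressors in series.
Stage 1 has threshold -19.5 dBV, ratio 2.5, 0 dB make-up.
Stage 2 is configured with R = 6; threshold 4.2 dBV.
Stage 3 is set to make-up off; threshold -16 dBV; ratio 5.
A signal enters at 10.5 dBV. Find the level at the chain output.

-14.3 dBV

Stage 1: 30 dB above -19.5 dBV, reduced 2.5:1 to 12 dB above → -7.5 dBV.
Stage 2: -7.5 dBV is at or below the 4.2 dBV threshold — no compression; output -7.5 dBV.
Stage 3: overshoot 8.5 dB → 8.5/5 = 1.7 dB → -14.3 dBV.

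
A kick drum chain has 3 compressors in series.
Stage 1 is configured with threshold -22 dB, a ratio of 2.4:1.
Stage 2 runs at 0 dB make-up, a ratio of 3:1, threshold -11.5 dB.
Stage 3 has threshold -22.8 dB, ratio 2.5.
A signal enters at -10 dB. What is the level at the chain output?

Stage 1: overshoot 12 dB → 12/2.4 = 5 dB → -17 dB.
Stage 2: -17 dB is at or below the -11.5 dB threshold — no compression; output -17 dB.
Stage 3: overshoot 5.8 dB → 5.8/2.5 = 2.32 dB → -20.48 dB.

-20.48 dB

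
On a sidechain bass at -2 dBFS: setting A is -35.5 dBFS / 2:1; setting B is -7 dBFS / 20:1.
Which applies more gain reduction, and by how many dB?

A, by 12 dB

A: GR = 33.5 − 33.5/2 = 16.75 dB.
B: GR = 5 − 5/20 = 4.75 dB.
A reduces 12 dB more.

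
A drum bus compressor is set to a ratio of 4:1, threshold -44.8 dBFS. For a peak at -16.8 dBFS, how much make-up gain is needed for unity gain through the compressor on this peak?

The peak compresses to -44.8 + 28/4 = -37.8 dBFS.
To reach -16.8 dBFS requires -16.8 − (-37.8) = 21 dB of make-up.

21 dB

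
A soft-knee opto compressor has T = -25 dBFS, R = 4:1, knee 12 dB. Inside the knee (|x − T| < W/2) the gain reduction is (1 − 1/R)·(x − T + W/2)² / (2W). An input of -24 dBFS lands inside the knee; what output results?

x − T + W/2 = -24 − (-25) + 6 = 7.
GR = (1 − 1/4) × 7² / 24 = 0.75 × 49 / 24 = 1.53125 dB.
Output = -24 − 1.53125 = -25.53125 dBFS.

-25.53125 dBFS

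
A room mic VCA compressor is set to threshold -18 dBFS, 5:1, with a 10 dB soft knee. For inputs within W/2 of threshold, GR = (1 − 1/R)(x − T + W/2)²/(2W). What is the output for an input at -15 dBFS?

-17.56 dBFS

x − T + W/2 = -15 − (-18) + 5 = 8.
GR = (1 − 1/5) × 8² / 20 = 0.8 × 64 / 20 = 2.56 dB.
Output = -15 − 2.56 = -17.56 dBFS.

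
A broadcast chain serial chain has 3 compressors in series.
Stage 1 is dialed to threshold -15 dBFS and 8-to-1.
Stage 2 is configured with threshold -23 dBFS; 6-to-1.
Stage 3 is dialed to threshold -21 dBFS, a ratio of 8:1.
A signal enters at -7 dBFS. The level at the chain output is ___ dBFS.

Stage 1: -7 dBFS is 8 dB over -15 dBFS; at 8:1 that becomes 1 dB over, giving -14 dBFS.
Stage 2: -14 dBFS is 9 dB over -23 dBFS; at 6:1 that becomes 1.5 dB over, giving -21.5 dBFS.
Stage 3: -21.5 dBFS ≤ -21 dBFS, so stage 3 doesn't engage; output -21.5 dBFS.

-21.5 dBFS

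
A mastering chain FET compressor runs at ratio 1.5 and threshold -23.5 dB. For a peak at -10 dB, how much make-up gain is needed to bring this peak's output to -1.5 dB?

13 dB

Overshoot 13.5 dB → 13.5/1.5 = 9 dB after compression, so the compressed level is -23.5 + 9 = -14.5 dB.
Make-up = target − compressed = -1.5 − (-14.5) = 13 dB.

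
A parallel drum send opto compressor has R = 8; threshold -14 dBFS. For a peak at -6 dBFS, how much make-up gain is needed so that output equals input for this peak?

7 dB

Without make-up, output = threshold + overshoot/8 = -14 + 1 = -13 dBFS.
Gap to target: 7 dB.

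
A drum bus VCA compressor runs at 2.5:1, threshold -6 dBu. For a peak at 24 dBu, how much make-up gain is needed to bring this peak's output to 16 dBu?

10 dB

The peak compresses to -6 + 30/2.5 = 6 dBu.
To reach 16 dBu requires 16 − 6 = 10 dB of make-up.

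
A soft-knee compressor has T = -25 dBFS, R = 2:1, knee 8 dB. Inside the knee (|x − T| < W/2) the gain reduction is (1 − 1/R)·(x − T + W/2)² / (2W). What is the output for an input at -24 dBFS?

-24.78125 dBFS

x − T + W/2 = -24 − (-25) + 4 = 5.
GR = (1 − 1/2) × 5² / 16 = 0.5 × 25 / 16 = 0.78125 dB.
Output = -24 − 0.78125 = -24.78125 dBFS.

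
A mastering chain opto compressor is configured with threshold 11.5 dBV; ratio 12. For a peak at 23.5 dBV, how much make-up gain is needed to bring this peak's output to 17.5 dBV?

5 dB

Overshoot 12 dB → 12/12 = 1 dB after compression, so the compressed level is 11.5 + 1 = 12.5 dBV.
Make-up = target − compressed = 17.5 − 12.5 = 5 dB.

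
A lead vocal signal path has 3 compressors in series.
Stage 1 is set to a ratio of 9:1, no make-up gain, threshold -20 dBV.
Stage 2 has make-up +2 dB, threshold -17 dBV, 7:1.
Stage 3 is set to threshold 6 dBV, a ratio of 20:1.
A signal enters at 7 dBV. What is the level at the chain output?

-15 dBV

Stage 1: 7 dBV is 27 dB over -20 dBV; at 9:1 that becomes 3 dB over, giving -17 dBV.
Stage 2: -17 dBV is at or below the -17 dBV threshold — no compression; make-up brings it to -15 dBV.
Stage 3: below threshold (-15 ≤ 6); passes unchanged; output -15 dBV.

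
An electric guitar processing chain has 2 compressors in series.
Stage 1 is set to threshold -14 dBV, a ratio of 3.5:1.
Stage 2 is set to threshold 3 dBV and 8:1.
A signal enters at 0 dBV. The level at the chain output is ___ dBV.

-10 dBV

Stage 1: 14 dB above -14 dBV, reduced 3.5:1 to 4 dB above → -10 dBV.
Stage 2: -10 dBV is at or below the 3 dBV threshold — no compression; output -10 dBV.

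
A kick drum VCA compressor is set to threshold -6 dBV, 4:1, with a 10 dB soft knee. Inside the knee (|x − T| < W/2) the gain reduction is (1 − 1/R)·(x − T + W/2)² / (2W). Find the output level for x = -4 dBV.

x − T + W/2 = -4 − (-6) + 5 = 7.
GR = (1 − 1/4) × 7² / 20 = 0.75 × 49 / 20 = 1.8375 dB.
Output = -4 − 1.8375 = -5.8375 dBV.

-5.8375 dBV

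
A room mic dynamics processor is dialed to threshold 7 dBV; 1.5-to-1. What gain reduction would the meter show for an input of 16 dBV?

3 dB

16 dBV exceeds the threshold by 9 dB.
After 1.5:1 compression the overshoot becomes 9/1.5 = 6 dB.
So the signal is attenuated by 9 − 6 = 3 dB.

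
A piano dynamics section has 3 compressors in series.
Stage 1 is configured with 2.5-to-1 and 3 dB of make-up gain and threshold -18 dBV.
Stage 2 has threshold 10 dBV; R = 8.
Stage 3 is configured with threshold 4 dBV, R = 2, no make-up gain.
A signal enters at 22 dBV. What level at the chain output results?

Stage 1: overshoot 40 dB → 40/2.5 = 16 dB → -2 dBV; +3 dB make-up → 1 dBV.
Stage 2: 1 dBV ≤ 10 dBV, so stage 2 doesn't engage; output 1 dBV.
Stage 3: 1 dBV ≤ 4 dBV, so stage 3 doesn't engage; output 1 dBV.

1 dBV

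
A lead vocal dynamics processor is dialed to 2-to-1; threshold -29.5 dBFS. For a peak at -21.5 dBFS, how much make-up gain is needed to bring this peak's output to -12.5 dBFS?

13 dB

Overshoot 8 dB → 8/2 = 4 dB after compression, so the compressed level is -29.5 + 4 = -25.5 dBFS.
Make-up = target − compressed = -12.5 − (-25.5) = 13 dB.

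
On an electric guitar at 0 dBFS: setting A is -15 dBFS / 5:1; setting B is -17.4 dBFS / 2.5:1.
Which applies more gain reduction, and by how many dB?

A: overshoot 15 dB → output overshoot 3 dB → GR 12 dB.
B: overshoot 17.4 dB → output overshoot 6.96 dB → GR 10.44 dB.
Difference: 1.56 dB in favour of A.

A, by 1.56 dB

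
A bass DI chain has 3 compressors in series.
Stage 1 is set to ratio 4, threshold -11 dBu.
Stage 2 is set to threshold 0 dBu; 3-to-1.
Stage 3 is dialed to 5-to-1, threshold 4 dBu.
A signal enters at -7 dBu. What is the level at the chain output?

Stage 1: overshoot 4 dB → 4/4 = 1 dB → -10 dBu.
Stage 2: -10 dBu is at or below the 0 dBu threshold — no compression; output -10 dBu.
Stage 3: -10 dBu ≤ 4 dBu, so stage 3 doesn't engage; output -10 dBu.

-10 dBu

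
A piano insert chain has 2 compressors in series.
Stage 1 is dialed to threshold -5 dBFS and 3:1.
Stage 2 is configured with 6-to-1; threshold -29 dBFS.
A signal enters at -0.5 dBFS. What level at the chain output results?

Stage 1: 4.5 dB above -5 dBFS, reduced 3:1 to 1.5 dB above → -3.5 dBFS.
Stage 2: 25.5 dB above -29 dBFS, reduced 6:1 to 4.25 dB above → -24.75 dBFS.

-24.75 dBFS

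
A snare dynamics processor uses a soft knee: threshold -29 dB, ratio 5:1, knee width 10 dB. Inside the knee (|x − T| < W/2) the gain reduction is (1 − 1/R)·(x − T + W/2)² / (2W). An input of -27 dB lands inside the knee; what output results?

-28.96 dB

x − T + W/2 = -27 − (-29) + 5 = 7.
GR = (1 − 1/5) × 7² / 20 = 0.8 × 49 / 20 = 1.96 dB.
Output = -27 − 1.96 = -28.96 dB.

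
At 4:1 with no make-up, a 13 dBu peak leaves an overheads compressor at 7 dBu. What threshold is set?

5 dBu

Gain reduction = 13 − 7 = 6 dB; output overshoot = GR / (R − 1) = 6 / 3 = 2 dB.
Threshold = output − output overshoot = 7 − 2 = 5 dBu.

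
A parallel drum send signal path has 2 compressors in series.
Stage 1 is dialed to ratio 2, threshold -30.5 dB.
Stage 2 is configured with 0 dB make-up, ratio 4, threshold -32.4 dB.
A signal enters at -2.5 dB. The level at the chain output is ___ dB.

Stage 1: 28 dB above -30.5 dB, reduced 2:1 to 14 dB above → -16.5 dB.
Stage 2: overshoot 15.9 dB → 15.9/4 = 3.975 dB → -28.425 dB.

-28.425 dB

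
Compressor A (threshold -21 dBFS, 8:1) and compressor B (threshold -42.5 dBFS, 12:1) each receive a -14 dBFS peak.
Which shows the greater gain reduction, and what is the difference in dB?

B, by 20 dB

A: 7 dB over, compressed to 0.875 dB over, so 6.125 dB of GR.
B: 28.5 dB over, compressed to 2.375 dB over, so 26.125 dB of GR.
B reduces 20 dB more.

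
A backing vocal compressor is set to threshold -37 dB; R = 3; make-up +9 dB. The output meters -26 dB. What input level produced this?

-31 dB

Stripping the +9 dB make-up gives -35 dB at the gain stage.
Post-compression overshoot = -35 − (-37) = 2 dB.
Undo the ratio: input overshoot = 2 × 3 = 6 dB, giving input = -31 dB.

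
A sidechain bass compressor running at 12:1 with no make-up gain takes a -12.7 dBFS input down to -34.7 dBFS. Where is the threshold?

Let T be the threshold. Output overshoot = (input overshoot)/R, so -34.7 − T = (-12.7 − T)/12.
12·(-34.7 − T) = -12.7 − T → 11·T = -416.4 − (-12.7) = -403.7.
T = -403.7/11 = -36.7 dBFS.

-36.7 dBFS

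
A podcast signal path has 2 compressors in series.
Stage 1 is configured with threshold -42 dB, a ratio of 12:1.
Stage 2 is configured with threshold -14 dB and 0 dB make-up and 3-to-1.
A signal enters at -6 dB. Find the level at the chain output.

Stage 1: overshoot 36 dB → 36/12 = 3 dB → -39 dB.
Stage 2: -39 dB is at or below the -14 dB threshold — no compression; output -39 dB.

-39 dB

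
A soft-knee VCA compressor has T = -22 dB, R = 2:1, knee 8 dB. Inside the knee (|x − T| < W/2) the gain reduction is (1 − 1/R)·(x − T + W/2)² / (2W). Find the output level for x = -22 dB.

-22.5 dB

x − T + W/2 = -22 − (-22) + 4 = 4.
GR = (1 − 1/2) × 4² / 16 = 0.5 × 16 / 16 = 0.5 dB.
Output = -22 − 0.5 = -22.5 dB.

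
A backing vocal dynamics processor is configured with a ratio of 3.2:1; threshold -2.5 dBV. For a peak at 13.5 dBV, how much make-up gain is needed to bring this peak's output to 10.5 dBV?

Overshoot 16 dB → 16/3.2 = 5 dB after compression, so the compressed level is -2.5 + 5 = 2.5 dBV.
Make-up = target − compressed = 10.5 − 2.5 = 8 dB.

8 dB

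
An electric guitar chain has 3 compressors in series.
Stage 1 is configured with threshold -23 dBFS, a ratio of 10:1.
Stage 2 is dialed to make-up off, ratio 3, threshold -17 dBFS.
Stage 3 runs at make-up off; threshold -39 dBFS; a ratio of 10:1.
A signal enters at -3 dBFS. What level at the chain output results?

Stage 1: overshoot 20 dB → 20/10 = 2 dB → -21 dBFS.
Stage 2: below threshold (-21 ≤ -17); passes unchanged; output -21 dBFS.
Stage 3: 18 dB above -39 dBFS, reduced 10:1 to 1.8 dB above → -37.2 dBFS.

-37.2 dBFS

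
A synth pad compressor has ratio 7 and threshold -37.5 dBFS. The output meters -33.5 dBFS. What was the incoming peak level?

-9.5 dBFS

The compressed level sits -33.5 − (-37.5) = 4 dB over threshold.
Undo the ratio: input overshoot = 4 × 7 = 28 dB, giving input = -9.5 dBFS.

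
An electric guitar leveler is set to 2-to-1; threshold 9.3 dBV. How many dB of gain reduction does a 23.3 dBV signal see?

7 dB

The signal is 14 dB above threshold.
At 2:1, output sits 14/2 = 7 dB above threshold.
Gain reduction = 14 − 7 = 7 dB.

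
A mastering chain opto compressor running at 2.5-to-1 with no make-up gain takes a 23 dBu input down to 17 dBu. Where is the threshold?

13 dBu

Gain reduction = 23 − 17 = 6 dB; output overshoot = GR / (R − 1) = 6 / 1.5 = 4 dB.
Threshold = output − output overshoot = 17 − 4 = 13 dBu.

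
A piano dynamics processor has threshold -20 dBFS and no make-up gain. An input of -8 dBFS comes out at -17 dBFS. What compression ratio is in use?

4:1

Input overshoot = -8 − (-20) = 12 dB; output overshoot = -17 − (-20) = 3 dB.
Ratio = 12 / 3 = 4.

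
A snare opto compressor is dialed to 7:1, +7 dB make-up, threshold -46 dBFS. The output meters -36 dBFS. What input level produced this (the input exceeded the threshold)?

Before make-up, the level was -36 − 7 = -43 dBFS.
The compressed level sits -43 − (-46) = 3 dB over threshold.
Undo the ratio: input overshoot = 3 × 7 = 21 dB, giving input = -25 dBFS.

-25 dBFS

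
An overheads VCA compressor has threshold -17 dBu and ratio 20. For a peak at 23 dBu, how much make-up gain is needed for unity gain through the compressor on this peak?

Overshoot 40 dB → 40/20 = 2 dB after compression, so the compressed level is -17 + 2 = -15 dBu.
Make-up = target − compressed = 23 − (-15) = 38 dB.

38 dB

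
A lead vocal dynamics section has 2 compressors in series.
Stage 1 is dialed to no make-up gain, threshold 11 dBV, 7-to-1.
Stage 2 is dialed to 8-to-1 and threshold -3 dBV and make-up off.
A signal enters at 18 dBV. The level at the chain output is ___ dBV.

-1.125 dBV

Stage 1: 7 dB above 11 dBV, reduced 7:1 to 1 dB above → 12 dBV.
Stage 2: 12 dBV is 15 dB over -3 dBV; at 8:1 that becomes 1.875 dB over, giving -1.125 dBV.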